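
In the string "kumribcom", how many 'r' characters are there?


Input string: 'kumribcom'
Target character: 'r'
Scan each position: s[3]='r'
Matches found at indices: 3
Total: 1


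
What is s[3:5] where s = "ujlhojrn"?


Input string: 'ujlhojrn'
Operation: slice [3:5]
Extract characters: s[3]='h', s[4]='o'
Result: ho


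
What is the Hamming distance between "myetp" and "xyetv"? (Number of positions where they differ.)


String 1: 'myetp'
String 2: 'xyetv'
Compare each position: pos 0: 'm'!='x', pos 1: 'y'=='y', pos 2: 'e'=='e', pos 3: 't'=='t', pos 4: 'p'!='v'
Differing positions: 2
Hamming distance: 2


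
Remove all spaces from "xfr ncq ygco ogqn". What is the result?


Input string: 'xfr ncq ygco ogqn'
Operation: remove all spaces
Words: 'xfr', 'ncq', 'ygco', 'ogqn'
Join without spaces: xfrncqygcoogqn


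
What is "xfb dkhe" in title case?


Input string: 'xfb dkhe'
Operation: capitalize first letter of each word
Word transformations: 'xfb'->'Xfb', 'dkhe'->'Dkhe'
Result: Xfb Dkhe


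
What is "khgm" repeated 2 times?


Input string: 'khgm'
Operation: repeat 2 times
Concatenation: 'khgm' + 'khgm'
Result: khgmkhgm


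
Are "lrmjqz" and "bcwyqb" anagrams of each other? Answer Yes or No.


String 1: 'lrmjqz' -> sorted: 'jlmqrz'
String 2: 'bcwyqb' -> sorted: 'bbcqwy'
Compare sorted forms: 'jlmqrz' != 'bbcqwy'
Anagram: No


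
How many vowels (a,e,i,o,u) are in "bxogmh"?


Input string: 'bxogmh'
Operation: count vowels (a, e, i, o, u)
Scan: s[0]='b', s[1]='x', s[2]='o' (vowel), s[3]='g', s[4]='m', s[5]='h'
Vowels found: 1
Result: 1


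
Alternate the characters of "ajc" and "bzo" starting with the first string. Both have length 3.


String 1: 'ajc'
String 2: 'bzo'
Operation: alternate characters
Pairs: 'a'+'b', 'j'+'z', 'c'+'o'
Result: abjzco


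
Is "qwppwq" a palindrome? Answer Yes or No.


Input string: 'qwppwq'
Reversed: 'qwppwq'
Compare pairs: s[0]='q' vs s[5]='q' (match), s[1]='w' vs s[4]='w' (match), s[2]='p' vs s[3]='p' (match)
Palindrome: Yes


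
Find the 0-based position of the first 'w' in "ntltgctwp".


Input string: 'ntltgctwp'
Target: 'w'
Scanning left to right: s[0]='n', s[1]='t', s[2]='l', s[3]='t', s[4]='g', s[5]='c', s[6]='t', s[7]='w'
First match at index: 7


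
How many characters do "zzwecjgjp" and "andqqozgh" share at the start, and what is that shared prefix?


String 1: 'zzwecjgjp'
String 2: 'andqqozgh'
Compare position by position:
pos 0: 'z' vs 'a' differ -> stop
Longest common prefix: "" (length 0)


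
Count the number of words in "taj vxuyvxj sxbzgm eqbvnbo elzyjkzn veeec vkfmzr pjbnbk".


Input string: 'taj vxuyvxj sxbzgm eqbvnbo elzyjkzn veeec vkfmzr pjbnbk'
Operation: split by spaces
Words found: 'taj', 'vxuyvxj', 'sxbzgm', 'eqbvnbo', 'elzyjkzn', 'veeec', 'vkfmzr', 'pjbnbk'
Word count: 8


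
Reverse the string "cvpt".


Input string: 'cvpt'
Operation: reverse character order
Original order: 'c' -> 'v' -> 'p' -> 't'
Reversed order: 't' -> 'p' -> 'v' -> 'c'
Result: tpvc


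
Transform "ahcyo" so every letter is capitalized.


Input string: 'ahcyo'
Operation: convert each letter to uppercase
Mapping: 'a'->'A', 'h'->'H', 'c'->'C', 'y'->'Y', 'o'->'O'
Result: AHCYO


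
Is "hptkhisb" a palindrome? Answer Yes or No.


Input string: 'hptkhisb'
Reversed: 'bsihktph'
Compare pairs: s[0]='h' vs s[7]='b' (mismatch), s[1]='p' vs s[6]='s' (mismatch), s[2]='t' vs s[5]='i' (mismatch), s[3]='k' vs s[4]='h' (mismatch)
Palindrome: No


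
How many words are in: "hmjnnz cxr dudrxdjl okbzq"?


Input string: 'hmjnnz cxr dudrxdjl okbzq'
Operation: split by spaces
Words found: 'hmjnnz', 'cxr', 'dudrxdjl', 'okbzq'
Word count: 4


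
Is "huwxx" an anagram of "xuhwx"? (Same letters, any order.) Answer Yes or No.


String 1: 'xuhwx' -> sorted: 'huwxx'
String 2: 'huwxx' -> sorted: 'huwxx'
Compare sorted forms: 'huwxx' == 'huwxx'
Anagram: Yes


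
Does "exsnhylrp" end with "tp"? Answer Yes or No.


Input string: 'exsnhylrp'
Suffix to check: 'tp'
Last 2 characters of input: 'rp'
Match: False
Result: No


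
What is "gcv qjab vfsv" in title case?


Input string: 'gcv qjab vfsv'
Operation: capitalize first letter of each word
Word transformations: 'gcv'->'Gcv', 'qjab'->'Qjab', 'vfsv'->'Vfsv'
Result: Gcv Qjab Vfsv


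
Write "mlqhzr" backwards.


Input string: 'mlqhzr'
Operation: reverse character order
Original order: 'm' -> 'l' -> 'q' -> 'h' -> 'z' -> 'r'
Reversed order: 'r' -> 'z' -> 'h' -> 'q' -> 'l' -> 'm'
Result: rzhqlm


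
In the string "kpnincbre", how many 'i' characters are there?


Input string: 'kpnincbre'
Target character: 'i'
Scan each position: s[3]='i'
Matches found at indices: 3
Total: 1


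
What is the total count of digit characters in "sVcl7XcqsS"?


Input string: 'sVcl7XcqsS'
Operation: count digit characters (0-9)
Scan: 's', 'V', 'c', 'l', '7'(digit), 'X', 'c', 'q', 's', 'S'
Digits found: 1
Result: 1


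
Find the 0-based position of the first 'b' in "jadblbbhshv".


Input string: 'jadblbbhshv'
Target: 'b'
Scanning left to right: s[0]='j', s[1]='a', s[2]='d', s[3]='b'
First match at index: 3


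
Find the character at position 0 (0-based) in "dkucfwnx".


Input string: 'dkucfwnx'
Operation: get character at index 0
Index mapping: s[0]='d'
Result: 'd'


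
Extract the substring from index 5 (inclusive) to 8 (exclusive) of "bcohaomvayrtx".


Input string: 'bcohaomvayrtx'
Operation: slice [5:8]
Extract characters: s[5]='o', s[6]='m', s[7]='v'
Result: omv


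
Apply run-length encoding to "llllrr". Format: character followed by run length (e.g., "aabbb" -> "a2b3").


Input: 'llllrr'
Operation: identify consecutive runs
Runs: 'llll' -> l4, 'rr' -> r2
Encoded: l4r2


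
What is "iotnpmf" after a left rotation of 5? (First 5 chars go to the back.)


Input: 'iotnpmf', shift = 5
Operation: split at index 5 and swap parts
Front part s[0:5] = 'iotnp'
Back part s[5:] = 'mf'
Rotated = back + front = 'mf' + 'iotnp'
Result: mfiotnp


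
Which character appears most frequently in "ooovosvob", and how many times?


Input: 'ooovosvob'
Operation: tally each character
Counts: 'b':1, 'o':5, 's':1, 'v':2
Maximum: 'o' appears 5 times


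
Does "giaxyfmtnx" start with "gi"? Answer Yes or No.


Input string: 'giaxyfmtnx'
Prefix to check: 'gi'
First 2 characters of input: 'gi'
Match: True
Result: Yes


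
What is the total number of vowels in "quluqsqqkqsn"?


Input string: 'quluqsqqkqsn'
Operation: count vowels (a, e, i, o, u)
Scan: s[0]='q', s[1]='u' (vowel), s[2]='l', s[3]='u' (vowel), s[4]='q', s[5]='s', s[6]='q', s[7]='q', s[8]='k', s[9]='q', s[10]='s', s[11]='n'
Vowels found: 2
Result: 2


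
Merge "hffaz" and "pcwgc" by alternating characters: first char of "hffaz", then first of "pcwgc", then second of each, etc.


String 1: 'hffaz'
String 2: 'pcwgc'
Operation: alternate characters
Pairs: 'h'+'p', 'f'+'c', 'f'+'w', 'a'+'g', 'z'+'c'
Result: hpfcfwagzc


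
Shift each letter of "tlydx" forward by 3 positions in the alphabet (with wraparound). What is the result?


Input: 'tlydx', shift = 3
Operation: for each letter, (position + 3) mod 26
Mapping: 't'(19+3=22)->'w', 'l'(11+3=14)->'o', 'y'(24+3=27, 27 mod 26=1)->'b', 'd'(3+3=6)->'g', 'x'(23+3=26, 26 mod 26=0)->'a'
Result: wobga


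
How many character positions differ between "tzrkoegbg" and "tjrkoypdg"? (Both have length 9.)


String 1: 'tzrkoegbg'
String 2: 'tjrkoypdg'
Compare each position: pos 0: 't'=='t', pos 1: 'z'!='j', pos 2: 'r'=='r', pos 3: 'k'=='k', pos 4: 'o'=='o', pos 5: 'e'!='y', pos 6: 'g'!='p', pos 7: 'b'!='d', pos 8: 'g'=='g'
Differing positions: 4
Hamming distance: 4


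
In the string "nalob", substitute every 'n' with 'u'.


Input string: 'nalob'
Operation: replace 'n' with 'u'
Positions of 'n': 0
After replacement: ualob


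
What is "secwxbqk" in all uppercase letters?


Input string: 'secwxbqk'
Operation: convert each letter to uppercase
Mapping: 's'->'S', 'e'->'E', 'c'->'C', 'w'->'W', 'x'->'X', 'b'->'B', 'q'->'Q', 'k'->'K'
Result: SECWXBQK


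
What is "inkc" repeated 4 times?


Input string: 'inkc'
Operation: repeat 4 times
Concatenation: 'inkc' + 'inkc' + 'inkc' + 'inkc'
Result: inkcinkcinkcinkc


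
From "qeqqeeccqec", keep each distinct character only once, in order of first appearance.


Input: 'qeqqeeccqec'
Operation: keep first occurrence of each character
Scan: s[0]='q' new -> keep; s[1]='e' new -> keep; s[2]='q' seen -> skip; s[3]='q' seen -> skip; s[4]='e' seen -> skip; s[5]='e' seen -> skip; s[6]='c' new -> keep; s[7]='c' seen -> skip; s[8]='q' seen -> skip; s[9]='e' seen -> skip; s[10]='c' seen -> skip
Result: qec


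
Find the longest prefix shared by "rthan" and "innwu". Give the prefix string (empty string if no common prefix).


String 1: 'rthan'
String 2: 'innwu'
Compare position by position:
pos 0: 'r' vs 'i' differ -> stop
Longest common prefix: "" (length 0)


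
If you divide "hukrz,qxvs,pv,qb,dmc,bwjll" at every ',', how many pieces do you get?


Input string: 'hukrz,qxvs,pv,qb,dmc,bwjll'
Delimiter: ','
Split result: 'hukrz', 'qxvs', 'pv', 'qb', 'dmc', 'bwjll'
Number of parts: 6


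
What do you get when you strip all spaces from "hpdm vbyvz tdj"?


Input string: 'hpdm vbyvz tdj'
Operation: remove all spaces
Words: 'hpdm', 'vbyvz', 'tdj'
Join without spaces: hpdmvbyvztdj


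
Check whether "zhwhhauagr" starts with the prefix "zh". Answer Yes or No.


Input string: 'zhwhhauagr'
Prefix to check: 'zh'
First 2 characters of input: 'zh'
Match: True
Result: Yes


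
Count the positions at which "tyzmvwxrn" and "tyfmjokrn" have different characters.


String 1: 'tyzmvwxrn'
String 2: 'tyfmjokrn'
Compare each position: pos 0: 't'=='t', pos 1: 'y'=='y', pos 2: 'z'!='f', pos 3: 'm'=='m', pos 4: 'v'!='j', pos 5: 'w'!='o', pos 6: 'x'!='k', pos 7: 'r'=='r', pos 8: 'n'=='n'
Differing positions: 4
Hamming distance: 4


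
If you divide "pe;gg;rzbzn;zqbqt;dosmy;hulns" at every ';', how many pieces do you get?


Input string: 'pe;gg;rzbzn;zqbqt;dosmy;hulns'
Delimiter: ';'
Split result: 'pe', 'gg', 'rzbzn', 'zqbqt', 'dosmy', 'hulns'
Number of parts: 6


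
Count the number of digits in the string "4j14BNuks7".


Input string: '4j14BNuks7'
Operation: count digit characters (0-9)
Scan: '4'(digit), 'j', '1'(digit), '4'(digit), 'B', 'N', 'u', 'k', 's', '7'(digit)
Digits found: 4
Result: 4


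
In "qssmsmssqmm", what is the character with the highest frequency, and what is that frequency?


Input: 'qssmsmssqmm'
Operation: tally each character
Counts: 'm':4, 'q':2, 's':5
Maximum: 's' appears 5 times


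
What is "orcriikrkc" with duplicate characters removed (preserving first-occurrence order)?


Input: 'orcriikrkc'
Operation: keep first occurrence of each character
Scan: s[0]='o' new -> keep; s[1]='r' new -> keep; s[2]='c' new -> keep; s[3]='r' seen -> skip; s[4]='i' new -> keep; s[5]='i' seen -> skip; s[6]='k' new -> keep; s[7]='r' seen -> skip; s[8]='k' seen -> skip; s[9]='c' seen -> skip
Result: orcik


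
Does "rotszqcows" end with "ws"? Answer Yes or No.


Input string: 'rotszqcows'
Suffix to check: 'ws'
Last 2 characters of input: 'ws'
Match: True
Result: Yes


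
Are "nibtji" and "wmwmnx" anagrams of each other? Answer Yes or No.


String 1: 'nibtji' -> sorted: 'biijnt'
String 2: 'wmwmnx' -> sorted: 'mmnwwx'
Compare sorted forms: 'biijnt' != 'mmnwwx'
Anagram: No


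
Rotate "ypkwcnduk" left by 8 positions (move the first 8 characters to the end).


Input: 'ypkwcnduk', shift = 8
Operation: split at index 8 and swap parts
Front part s[0:8] = 'ypkwcndu'
Back part s[8:] = 'k'
Rotated = back + front = 'k' + 'ypkwcndu'
Result: kypkwcndu


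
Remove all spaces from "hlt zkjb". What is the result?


Input string: 'hlt zkjb'
Operation: remove all spaces
Words: 'hlt', 'zkjb'
Join without spaces: hltzkjb


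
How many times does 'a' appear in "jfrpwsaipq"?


Input string: 'jfrpwsaipq'
Target character: 'a'
Scan each position: s[6]='a'
Matches found at indices: 6
Total: 1


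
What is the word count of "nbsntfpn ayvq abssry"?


Input string: 'nbsntfpn ayvq abssry'
Operation: split by spaces
Words found: 'nbsntfpn', 'ayvq', 'abssry'
Word count: 3


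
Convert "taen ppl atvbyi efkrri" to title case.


Input string: 'taen ppl atvbyi efkrri'
Operation: capitalize first letter of each word
Word transformations: 'taen'->'Taen', 'ppl'->'Ppl', 'atvbyi'->'Atvbyi', 'efkrri'->'Efkrri'
Result: Taen Ppl Atvbyi Efkrri


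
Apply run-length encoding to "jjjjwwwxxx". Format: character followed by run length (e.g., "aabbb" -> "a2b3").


Input: 'jjjjwwwxxx'
Operation: identify consecutive runs
Runs: 'jjjj' -> j4, 'www' -> w3, 'xxx' -> x3
Encoded: j4w3x3


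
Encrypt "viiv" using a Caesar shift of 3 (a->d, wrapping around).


Input: 'viiv', shift = 3
Operation: for each letter, (position + 3) mod 26
Mapping: 'v'(21+3=24)->'y', 'i'(8+3=11)->'l', 'i'(8+3=11)->'l', 'v'(21+3=24)->'y'
Result: ylly


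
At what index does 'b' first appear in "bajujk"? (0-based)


Input string: 'bajujk'
Target: 'b'
Scanning left to right: s[0]='b'
First match at index: 0


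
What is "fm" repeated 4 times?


Input string: 'fm'
Operation: repeat 4 times
Concatenation: 'fm' + 'fm' + 'fm' + 'fm'
Result: fmfmfmfm


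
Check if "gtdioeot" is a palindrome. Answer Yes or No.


Input string: 'gtdioeot'
Reversed: 'toeoidtg'
Compare pairs: s[0]='g' vs s[7]='t' (mismatch), s[1]='t' vs s[6]='o' (mismatch), s[2]='d' vs s[5]='e' (mismatch), s[3]='i' vs s[4]='o' (mismatch)
Palindrome: No


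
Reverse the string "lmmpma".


Input string: 'lmmpma'
Operation: reverse character order
Original order: 'l' -> 'm' -> 'm' -> 'p' -> 'm' -> 'a'
Reversed order: 'a' -> 'm' -> 'p' -> 'm' -> 'm' -> 'l'
Result: ampmml


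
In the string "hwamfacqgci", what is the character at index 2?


Input string: 'hwamfacqgci'
Operation: get character at index 2
Index mapping: s[0]='h', s[1]='w', s[2]='a'
Result: 'a'


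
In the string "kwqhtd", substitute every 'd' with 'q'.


Input string: 'kwqhtd'
Operation: replace 'd' with 'q'
Positions of 'd': 5
After replacement: kwqhtq


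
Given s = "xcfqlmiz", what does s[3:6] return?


Input string: 'xcfqlmiz'
Operation: slice [3:6]
Extract characters: s[3]='q', s[4]='l', s[5]='m'
Result: qlm


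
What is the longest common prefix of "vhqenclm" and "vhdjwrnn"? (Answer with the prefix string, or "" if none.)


String 1: 'vhqenclm'
String 2: 'vhdjwrnn'
Compare position by position:
pos 0: 'v' vs 'v' match
pos 1: 'h' vs 'h' match
pos 2: 'q' vs 'd' differ -> stop
Longest common prefix: "vh" (length 2)


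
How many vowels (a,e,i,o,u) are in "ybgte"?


Input string: 'ybgte'
Operation: count vowels (a, e, i, o, u)
Scan: s[0]='y', s[1]='b', s[2]='g', s[3]='t', s[4]='e' (vowel)
Vowels found: 1
Result: 1


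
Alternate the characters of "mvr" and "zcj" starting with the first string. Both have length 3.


String 1: 'mvr'
String 2: 'zcj'
Operation: alternate characters
Pairs: 'm'+'z', 'v'+'c', 'r'+'j'
Result: mzvcrj


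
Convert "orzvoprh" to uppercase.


Input string: 'orzvoprh'
Operation: convert each letter to uppercase
Mapping: 'o'->'O', 'r'->'R', 'z'->'Z', 'v'->'V', 'o'->'O', 'p'->'P', 'r'->'R', 'h'->'H'
Result: ORZVOPRH


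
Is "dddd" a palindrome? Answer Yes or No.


Input string: 'dddd'
Reversed: 'dddd'
Compare pairs: s[0]='d' vs s[3]='d' (match), s[1]='d' vs s[2]='d' (match)
Palindrome: Yes


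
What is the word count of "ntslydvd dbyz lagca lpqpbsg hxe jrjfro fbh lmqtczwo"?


Input string: 'ntslydvd dbyz lagca lpqpbsg hxe jrjfro fbh lmqtczwo'
Operation: split by spaces
Words found: 'ntslydvd', 'dbyz', 'lagca', 'lpqpbsg', 'hxe', 'jrjfro', 'fbh', 'lmqtczwo'
Word count: 8


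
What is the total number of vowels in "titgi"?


Input string: 'titgi'
Operation: count vowels (a, e, i, o, u)
Scan: s[0]='t', s[1]='i' (vowel), s[2]='t', s[3]='g', s[4]='i' (vowel)
Vowels found: 2
Result: 2


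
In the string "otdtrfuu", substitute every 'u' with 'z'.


Input string: 'otdtrfuu'
Operation: replace 'u' with 'z'
Positions of 'u': 6, 7
After replacement: otdtrfzz


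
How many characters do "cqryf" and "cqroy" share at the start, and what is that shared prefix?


String 1: 'cqryf'
String 2: 'cqroy'
Compare position by position:
pos 0: 'c' vs 'c' match
pos 1: 'q' vs 'q' match
pos 2: 'r' vs 'r' match
pos 3: 'y' vs 'o' differ -> stop
Longest common prefix: "cqr" (length 3)


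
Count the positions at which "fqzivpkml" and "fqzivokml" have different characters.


String 1: 'fqzivpkml'
String 2: 'fqzivokml'
Compare each position: pos 0: 'f'=='f', pos 1: 'q'=='q', pos 2: 'z'=='z', pos 3: 'i'=='i', pos 4: 'v'=='v', pos 5: 'p'!='o', pos 6: 'k'=='k', pos 7: 'm'=='m', pos 8: 'l'=='l'
Differing positions: 1
Hamming distance: 1


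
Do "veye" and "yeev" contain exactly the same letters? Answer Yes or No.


String 1: 'veye' -> sorted: 'eevy'
String 2: 'yeev' -> sorted: 'eevy'
Compare sorted forms: 'eevy' == 'eevy'
Anagram: Yes


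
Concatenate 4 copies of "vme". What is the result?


Input string: 'vme'
Operation: repeat 4 times
Concatenation: 'vme' + 'vme' + 'vme' + 'vme'
Result: vmevmevmevme


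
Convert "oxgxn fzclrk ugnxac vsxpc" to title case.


Input string: 'oxgxn fzclrk ugnxac vsxpc'
Operation: capitalize first letter of each word
Word transformations: 'oxgxn'->'Oxgxn', 'fzclrk'->'Fzclrk', 'ugnxac'->'Ugnxac', 'vsxpc'->'Vsxpc'
Result: Oxgxn Fzclrk Ugnxac Vsxpc


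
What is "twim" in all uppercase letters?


Input string: 'twim'
Operation: convert each letter to uppercase
Mapping: 't'->'T', 'w'->'W', 'i'->'I', 'm'->'M'
Result: TWIM


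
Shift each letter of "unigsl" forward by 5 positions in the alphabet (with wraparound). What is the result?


Input: 'unigsl', shift = 5
Operation: for each letter, (position + 5) mod 26
Mapping: 'u'(20+5=25)->'z', 'n'(13+5=18)->'s', 'i'(8+5=13)->'n', 'g'(6+5=11)->'l', 's'(18+5=23)->'x', 'l'(11+5=16)->'q'
Result: zsnlxq


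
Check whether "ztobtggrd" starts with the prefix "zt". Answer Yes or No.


Input string: 'ztobtggrd'
Prefix to check: 'zt'
First 2 characters of input: 'zt'
Match: True
Result: Yes


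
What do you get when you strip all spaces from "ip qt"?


Input string: 'ip qt'
Operation: remove all spaces
Words: 'ip', 'qt'
Join without spaces: ipqt


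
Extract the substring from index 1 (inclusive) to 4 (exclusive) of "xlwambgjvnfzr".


Input string: 'xlwambgjvnfzr'
Operation: slice [1:4]
Extract characters: s[1]='l', s[2]='w', s[3]='a'
Result: lwa


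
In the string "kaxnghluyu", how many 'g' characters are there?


Input string: 'kaxnghluyu'
Target character: 'g'
Scan each position: s[4]='g'
Matches found at indices: 4
Total: 1


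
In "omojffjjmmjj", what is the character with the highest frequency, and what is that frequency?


Input: 'omojffjjmmjj'
Operation: tally each character
Counts: 'f':2, 'j':5, 'm':3, 'o':2
Maximum: 'j' appears 5 times


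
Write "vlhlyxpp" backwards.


Input string: 'vlhlyxpp'
Operation: reverse character order
Original order: 'v' -> 'l' -> 'h' -> 'l' -> 'y' -> 'x' -> 'p' -> 'p'
Reversed order: 'p' -> 'p' -> 'x' -> 'y' -> 'l' -> 'h' -> 'l' -> 'v'
Result: ppxylhlv


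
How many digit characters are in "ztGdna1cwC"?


Input string: 'ztGdna1cwC'
Operation: count digit characters (0-9)
Scan: 'z', 't', 'G', 'd', 'n', 'a', '1'(digit), 'c', 'w', 'C'
Digits found: 1
Result: 1


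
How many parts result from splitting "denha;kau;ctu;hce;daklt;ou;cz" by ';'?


Input string: 'denha;kau;ctu;hce;daklt;ou;cz'
Delimiter: ';'
Split result: 'denha', 'kau', 'ctu', 'hce', 'daklt', 'ou', 'cz'
Number of parts: 7


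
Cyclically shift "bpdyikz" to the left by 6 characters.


Input: 'bpdyikz', shift = 6
Operation: split at index 6 and swap parts
Front part s[0:6] = 'bpdyik'
Back part s[6:] = 'z'
Rotated = back + front = 'z' + 'bpdyik'
Result: zbpdyik


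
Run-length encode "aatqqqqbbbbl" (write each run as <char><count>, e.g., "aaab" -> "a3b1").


Input: 'aatqqqqbbbbl'
Operation: identify consecutive runs
Runs: 'aa' -> a2, 't' -> t1, 'qqqq' -> q4, 'bbbb' -> b4, 'l' -> l1
Encoded: a2t1q4b4l1


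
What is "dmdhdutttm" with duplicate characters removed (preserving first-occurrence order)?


Input: 'dmdhdutttm'
Operation: keep first occurrence of each character
Scan: s[0]='d' new -> keep; s[1]='m' new -> keep; s[2]='d' seen -> skip; s[3]='h' new -> keep; s[4]='d' seen -> skip; s[5]='u' new -> keep; s[6]='t' new -> keep; s[7]='t' seen -> skip; s[8]='t' seen -> skip; s[9]='m' seen -> skip
Result: dmhut


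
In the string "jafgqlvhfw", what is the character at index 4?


Input string: 'jafgqlvhfw'
Operation: get character at index 4
Index mapping: s[0]='j', s[1]='a', s[2]='f', s[3]='g', s[4]='q'
Result: 'q'


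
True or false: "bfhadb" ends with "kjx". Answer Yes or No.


Input string: 'bfhadb'
Suffix to check: 'kjx'
Last 3 characters of input: 'adb'
Match: False
Result: No


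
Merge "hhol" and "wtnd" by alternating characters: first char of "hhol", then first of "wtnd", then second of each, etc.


String 1: 'hhol'
String 2: 'wtnd'
Operation: alternate characters
Pairs: 'h'+'w', 'h'+'t', 'o'+'n', 'l'+'d'
Result: hwhtonld


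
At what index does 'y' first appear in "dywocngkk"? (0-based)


Input string: 'dywocngkk'
Target: 'y'
Scanning left to right: s[0]='d', s[1]='y'
First match at index: 1


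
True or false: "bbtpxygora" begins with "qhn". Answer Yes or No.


Input string: 'bbtpxygora'
Prefix to check: 'qhn'
First 3 characters of input: 'bbt'
Match: False
Result: No


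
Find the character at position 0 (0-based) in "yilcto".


Input string: 'yilcto'
Operation: get character at index 0
Index mapping: s[0]='y'
Result: 'y'


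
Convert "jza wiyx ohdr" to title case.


Input string: 'jza wiyx ohdr'
Operation: capitalize first letter of each word
Word transformations: 'jza'->'Jza', 'wiyx'->'Wiyx', 'ohdr'->'Ohdr'
Result: Jza Wiyx Ohdr


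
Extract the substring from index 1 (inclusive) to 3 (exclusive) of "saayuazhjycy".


Input string: 'saayuazhjycy'
Operation: slice [1:3]
Extract characters: s[1]='a', s[2]='a'
Result: aa


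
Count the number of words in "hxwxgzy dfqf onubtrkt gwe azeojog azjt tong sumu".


Input string: 'hxwxgzy dfqf onubtrkt gwe azeojog azjt tong sumu'
Operation: split by spaces
Words found: 'hxwxgzy', 'dfqf', 'onubtrkt', 'gwe', 'azeojog', 'azjt', 'tong', 'sumu'
Word count: 8


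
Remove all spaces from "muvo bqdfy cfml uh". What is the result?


Input string: 'muvo bqdfy cfml uh'
Operation: remove all spaces
Words: 'muvo', 'bqdfy', 'cfml', 'uh'
Join without spaces: muvobqdfycfmluh


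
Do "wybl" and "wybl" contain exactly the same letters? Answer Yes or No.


String 1: 'wybl' -> sorted: 'blwy'
String 2: 'wybl' -> sorted: 'blwy'
Compare sorted forms: 'blwy' == 'blwy'
Anagram: Yes


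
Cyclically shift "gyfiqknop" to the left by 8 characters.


Input: 'gyfiqknop', shift = 8
Operation: split at index 8 and swap parts
Front part s[0:8] = 'gyfiqkno'
Back part s[8:] = 'p'
Rotated = back + front = 'p' + 'gyfiqkno'
Result: pgyfiqkno


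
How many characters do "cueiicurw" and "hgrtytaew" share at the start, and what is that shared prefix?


String 1: 'cueiicurw'
String 2: 'hgrtytaew'
Compare position by position:
pos 0: 'c' vs 'h' differ -> stop
Longest common prefix: "" (length 0)


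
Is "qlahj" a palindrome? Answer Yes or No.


Input string: 'qlahj'
Reversed: 'jhalq'
Compare pairs: s[0]='q' vs s[4]='j' (mismatch), s[1]='l' vs s[3]='h' (mismatch)
Palindrome: No


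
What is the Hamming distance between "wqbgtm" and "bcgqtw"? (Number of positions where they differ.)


String 1: 'wqbgtm'
String 2: 'bcgqtw'
Compare each position: pos 0: 'w'!='b', pos 1: 'q'!='c', pos 2: 'b'!='g', pos 3: 'g'!='q', pos 4: 't'=='t', pos 5: 'm'!='w'
Differing positions: 5
Hamming distance: 5


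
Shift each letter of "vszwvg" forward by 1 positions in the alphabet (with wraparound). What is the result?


Input: 'vszwvg', shift = 1
Operation: for each letter, (position + 1) mod 26
Mapping: 'v'(21+1=22)->'w', 's'(18+1=19)->'t', 'z'(25+1=26, 26 mod 26=0)->'a', 'w'(22+1=23)->'x', 'v'(21+1=22)->'w', 'g'(6+1=7)->'h'
Result: wtaxwh


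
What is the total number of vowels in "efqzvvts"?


Input string: 'efqzvvts'
Operation: count vowels (a, e, i, o, u)
Scan: s[0]='e' (vowel), s[1]='f', s[2]='q', s[3]='z', s[4]='v', s[5]='v', s[6]='t', s[7]='s'
Vowels found: 1
Result: 1


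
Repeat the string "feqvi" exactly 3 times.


Input string: 'feqvi'
Operation: repeat 3 times
Concatenation: 'feqvi' + 'feqvi' + 'feqvi'
Result: feqvifeqvifeqvi


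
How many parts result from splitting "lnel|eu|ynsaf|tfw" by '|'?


Input string: 'lnel|eu|ynsaf|tfw'
Delimiter: '|'
Split result: 'lnel', 'eu', 'ynsaf', 'tfw'
Number of parts: 4


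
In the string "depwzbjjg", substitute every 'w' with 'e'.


Input string: 'depwzbjjg'
Operation: replace 'w' with 'e'
Positions of 'w': 3
After replacement: depezbjjg


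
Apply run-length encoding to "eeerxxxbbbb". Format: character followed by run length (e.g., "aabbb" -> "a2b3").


Input: 'eeerxxxbbbb'
Operation: identify consecutive runs
Runs: 'eee' -> e3, 'r' -> r1, 'xxx' -> x3, 'bbbb' -> b4
Encoded: e3r1x3b4


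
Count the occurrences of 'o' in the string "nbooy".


Input string: 'nbooy'
Target character: 'o'
Scan each position: s[2]='o', s[3]='o'
Matches found at indices: 2, 3
Total: 2


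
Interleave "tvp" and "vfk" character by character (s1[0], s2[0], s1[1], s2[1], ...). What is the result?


String 1: 'tvp'
String 2: 'vfk'
Operation: alternate characters
Pairs: 't'+'v', 'v'+'f', 'p'+'k'
Result: tvvfpk


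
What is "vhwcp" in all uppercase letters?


Input string: 'vhwcp'
Operation: convert each letter to uppercase
Mapping: 'v'->'V', 'h'->'H', 'w'->'W', 'c'->'C', 'p'->'P'
Result: VHWCP


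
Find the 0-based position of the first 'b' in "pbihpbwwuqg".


Input string: 'pbihpbwwuqg'
Target: 'b'
Scanning left to right: s[0]='p', s[1]='b'
First match at index: 1


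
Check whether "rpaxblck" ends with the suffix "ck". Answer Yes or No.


Input string: 'rpaxblck'
Suffix to check: 'ck'
Last 2 characters of input: 'ck'
Match: True
Result: Yes


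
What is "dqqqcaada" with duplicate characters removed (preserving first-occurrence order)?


Input: 'dqqqcaada'
Operation: keep first occurrence of each character
Scan: s[0]='d' new -> keep; s[1]='q' new -> keep; s[2]='q' seen -> skip; s[3]='q' seen -> skip; s[4]='c' new -> keep; s[5]='a' new -> keep; s[6]='a' seen -> skip; s[7]='d' seen -> skip; s[8]='a' seen -> skip
Result: dqca


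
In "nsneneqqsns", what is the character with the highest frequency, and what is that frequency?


Input: 'nsneneqqsns'
Operation: tally each character
Counts: 'e':2, 'n':4, 'q':2, 's':3
Maximum: 'n' appears 4 times


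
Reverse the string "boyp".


Input string: 'boyp'
Operation: reverse character order
Original order: 'b' -> 'o' -> 'y' -> 'p'
Reversed order: 'p' -> 'y' -> 'o' -> 'b'
Result: pyob


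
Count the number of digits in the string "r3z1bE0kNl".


Input string: 'r3z1bE0kNl'
Operation: count digit characters (0-9)
Scan: 'r', '3'(digit), 'z', '1'(digit), 'b', 'E', '0'(digit), 'k', 'N', 'l'
Digits found: 3
Result: 3


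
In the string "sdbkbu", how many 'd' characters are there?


Input string: 'sdbkbu'
Target character: 'd'
Scan each position: s[1]='d'
Matches found at indices: 1
Total: 1


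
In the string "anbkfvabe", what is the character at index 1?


Input string: 'anbkfvabe'
Operation: get character at index 1
Index mapping: s[0]='a', s[1]='n'
Result: 'n'


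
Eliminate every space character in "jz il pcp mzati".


Input string: 'jz il pcp mzati'
Operation: remove all spaces
Words: 'jz', 'il', 'pcp', 'mzati'
Join without spaces: jzilpcpmzati


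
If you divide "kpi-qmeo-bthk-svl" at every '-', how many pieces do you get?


Input string: 'kpi-qmeo-bthk-svl'
Delimiter: '-'
Split result: 'kpi', 'qmeo', 'bthk', 'svl'
Number of parts: 4


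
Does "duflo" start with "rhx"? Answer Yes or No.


Input string: 'duflo'
Prefix to check: 'rhx'
First 3 characters of input: 'duf'
Match: False
Result: No


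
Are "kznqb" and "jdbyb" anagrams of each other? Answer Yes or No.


String 1: 'kznqb' -> sorted: 'bknqz'
String 2: 'jdbyb' -> sorted: 'bbdjy'
Compare sorted forms: 'bknqz' != 'bbdjy'
Anagram: No


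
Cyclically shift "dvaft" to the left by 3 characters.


Input: 'dvaft', shift = 3
Operation: split at index 3 and swap parts
Front part s[0:3] = 'dva'
Back part s[3:] = 'ft'
Rotated = back + front = 'ft' + 'dva'
Result: ftdva


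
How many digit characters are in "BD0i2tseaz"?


Input string: 'BD0i2tseaz'
Operation: count digit characters (0-9)
Scan: 'B', 'D', '0'(digit), 'i', '2'(digit), 't', 's', 'e', 'a', 'z'
Digits found: 2
Result: 2


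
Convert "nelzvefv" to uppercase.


Input string: 'nelzvefv'
Operation: convert each letter to uppercase
Mapping: 'n'->'N', 'e'->'E', 'l'->'L', 'z'->'Z', 'v'->'V', 'e'->'E', 'f'->'F', 'v'->'V'
Result: NELZVEFV


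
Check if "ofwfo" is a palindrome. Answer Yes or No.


Input string: 'ofwfo'
Reversed: 'ofwfo'
Compare pairs: s[0]='o' vs s[4]='o' (match), s[1]='f' vs s[3]='f' (match)
Palindrome: Yes


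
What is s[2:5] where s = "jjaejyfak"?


Input string: 'jjaejyfak'
Operation: slice [2:5]
Extract characters: s[2]='a', s[3]='e', s[4]='j'
Result: aej


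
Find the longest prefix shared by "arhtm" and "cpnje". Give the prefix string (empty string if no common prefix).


String 1: 'arhtm'
String 2: 'cpnje'
Compare position by position:
pos 0: 'a' vs 'c' differ -> stop
Longest common prefix: "" (length 0)


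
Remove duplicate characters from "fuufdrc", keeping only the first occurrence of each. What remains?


Input: 'fuufdrc'
Operation: keep first occurrence of each character
Scan: s[0]='f' new -> keep; s[1]='u' new -> keep; s[2]='u' seen -> skip; s[3]='f' seen -> skip; s[4]='d' new -> keep; s[5]='r' new -> keep; s[6]='c' new -> keep
Result: fudrc


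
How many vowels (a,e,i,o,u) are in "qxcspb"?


Input string: 'qxcspb'
Operation: count vowels (a, e, i, o, u)
Scan: s[0]='q', s[1]='x', s[2]='c', s[3]='s', s[4]='p', s[5]='b'
Vowels found: 0
Result: 0


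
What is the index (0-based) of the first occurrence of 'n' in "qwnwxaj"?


Input string: 'qwnwxaj'
Target: 'n'
Scanning left to right: s[0]='q', s[1]='w', s[2]='n'
First match at index: 2


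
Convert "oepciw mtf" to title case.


Input string: 'oepciw mtf'
Operation: capitalize first letter of each word
Word transformations: 'oepciw'->'Oepciw', 'mtf'->'Mtf'
Result: Oepciw Mtf


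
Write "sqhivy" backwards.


Input string: 'sqhivy'
Operation: reverse character order
Original order: 's' -> 'q' -> 'h' -> 'i' -> 'v' -> 'y'
Reversed order: 'y' -> 'v' -> 'i' -> 'h' -> 'q' -> 's'
Result: yvihqs


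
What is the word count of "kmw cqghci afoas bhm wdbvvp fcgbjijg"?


Input string: 'kmw cqghci afoas bhm wdbvvp fcgbjijg'
Operation: split by spaces
Words found: 'kmw', 'cqghci', 'afoas', 'bhm', 'wdbvvp', 'fcgbjijg'
Word count: 6


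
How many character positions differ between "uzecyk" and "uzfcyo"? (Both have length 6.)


String 1: 'uzecyk'
String 2: 'uzfcyo'
Compare each position: pos 0: 'u'=='u', pos 1: 'z'=='z', pos 2: 'e'!='f', pos 3: 'c'=='c', pos 4: 'y'=='y', pos 5: 'k'!='o'
Differing positions: 2
Hamming distance: 2


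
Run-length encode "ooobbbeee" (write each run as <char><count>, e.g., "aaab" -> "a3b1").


Input: 'ooobbbeee'
Operation: identify consecutive runs
Runs: 'ooo' -> o3, 'bbb' -> b3, 'eee' -> e3
Encoded: o3b3e3


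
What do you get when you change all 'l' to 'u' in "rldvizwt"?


Input string: 'rldvizwt'
Operation: replace 'l' with 'u'
Positions of 'l': 1
After replacement: rudvizwt


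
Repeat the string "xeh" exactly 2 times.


Input string: 'xeh'
Operation: repeat 2 times
Concatenation: 'xeh' + 'xeh'
Result: xehxeh


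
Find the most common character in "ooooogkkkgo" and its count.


Input: 'ooooogkkkgo'
Operation: tally each character
Counts: 'g':2, 'k':3, 'o':6
Maximum: 'o' appears 6 times


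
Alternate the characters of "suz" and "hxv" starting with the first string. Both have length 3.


String 1: 'suz'
String 2: 'hxv'
Operation: alternate characters
Pairs: 's'+'h', 'u'+'x', 'z'+'v'
Result: shuxzv


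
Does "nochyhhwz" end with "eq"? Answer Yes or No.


Input string: 'nochyhhwz'
Suffix to check: 'eq'
Last 2 characters of input: 'wz'
Match: False
Result: No


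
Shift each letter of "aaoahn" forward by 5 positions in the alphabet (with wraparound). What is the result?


Input: 'aaoahn', shift = 5
Operation: for each letter, (position + 5) mod 26
Mapping: 'a'(0+5=5)->'f', 'a'(0+5=5)->'f', 'o'(14+5=19)->'t', 'a'(0+5=5)->'f', 'h'(7+5=12)->'m', 'n'(13+5=18)->'s'
Result: fftfms


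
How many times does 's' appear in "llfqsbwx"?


Input string: 'llfqsbwx'
Target character: 's'
Scan each position: s[4]='s'
Matches found at indices: 4
Total: 1


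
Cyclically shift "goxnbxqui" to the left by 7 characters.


Input: 'goxnbxqui', shift = 7
Operation: split at index 7 and swap parts
Front part s[0:7] = 'goxnbxq'
Back part s[7:] = 'ui'
Rotated = back + front = 'ui' + 'goxnbxq'
Result: uigoxnbxq


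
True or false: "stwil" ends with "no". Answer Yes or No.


Input string: 'stwil'
Suffix to check: 'no'
Last 2 characters of input: 'il'
Match: False
Result: No


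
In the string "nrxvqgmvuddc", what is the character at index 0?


Input string: 'nrxvqgmvuddc'
Operation: get character at index 0
Index mapping: s[0]='n'
Result: 'n'


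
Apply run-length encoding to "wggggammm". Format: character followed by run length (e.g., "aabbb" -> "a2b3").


Input: 'wggggammm'
Operation: identify consecutive runs
Runs: 'w' -> w1, 'gggg' -> g4, 'a' -> a1, 'mmm' -> m3
Encoded: w1g4a1m3


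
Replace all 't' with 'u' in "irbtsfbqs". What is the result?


Input string: 'irbtsfbqs'
Operation: replace 't' with 'u'
Positions of 't': 3
After replacement: irbusfbqs


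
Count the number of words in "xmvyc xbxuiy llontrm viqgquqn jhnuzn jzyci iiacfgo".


Input string: 'xmvyc xbxuiy llontrm viqgquqn jhnuzn jzyci iiacfgo'
Operation: split by spaces
Words found: 'xmvyc', 'xbxuiy', 'llontrm', 'viqgquqn', 'jhnuzn', 'jzyci', 'iiacfgo'
Word count: 7


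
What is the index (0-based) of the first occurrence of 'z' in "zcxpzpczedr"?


Input string: 'zcxpzpczedr'
Target: 'z'
Scanning left to right: s[0]='z'
First match at index: 0


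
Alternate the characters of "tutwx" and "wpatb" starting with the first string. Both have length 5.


String 1: 'tutwx'
String 2: 'wpatb'
Operation: alternate characters
Pairs: 't'+'w', 'u'+'p', 't'+'a', 'w'+'t', 'x'+'b'
Result: twuptawtxb


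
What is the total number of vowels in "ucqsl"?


Input string: 'ucqsl'
Operation: count vowels (a, e, i, o, u)
Scan: s[0]='u' (vowel), s[1]='c', s[2]='q', s[3]='s', s[4]='l'
Vowels found: 1
Result: 1


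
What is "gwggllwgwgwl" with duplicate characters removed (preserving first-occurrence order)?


Input: 'gwggllwgwgwl'
Operation: keep first occurrence of each character
Scan: s[0]='g' new -> keep; s[1]='w' new -> keep; s[2]='g' seen -> skip; s[3]='g' seen -> skip; s[4]='l' new -> keep; s[5]='l' seen -> skip; s[6]='w' seen -> skip; s[7]='g' seen -> skip; s[8]='w' seen -> skip; s[9]='g' seen -> skip; s[10]='w' seen -> skip; s[11]='l' seen -> skip
Result: gwl


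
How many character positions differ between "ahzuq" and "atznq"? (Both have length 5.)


String 1: 'ahzuq'
String 2: 'atznq'
Compare each position: pos 0: 'a'=='a', pos 1: 'h'!='t', pos 2: 'z'=='z', pos 3: 'u'!='n', pos 4: 'q'=='q'
Differing positions: 2
Hamming distance: 2


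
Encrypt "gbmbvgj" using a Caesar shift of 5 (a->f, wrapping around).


Input: 'gbmbvgj', shift = 5
Operation: for each letter, (position + 5) mod 26
Mapping: 'g'(6+5=11)->'l', 'b'(1+5=6)->'g', 'm'(12+5=17)->'r', 'b'(1+5=6)->'g', 'v'(21+5=26, 26 mod 26=0)->'a', 'g'(6+5=11)->'l', 'j'(9+5=14)->'o'
Result: lgrgalo


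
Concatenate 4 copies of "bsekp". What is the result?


Input string: 'bsekp'
Operation: repeat 4 times
Concatenation: 'bsekp' + 'bsekp' + 'bsekp' + 'bsekp'
Result: bsekpbsekpbsekpbsekp


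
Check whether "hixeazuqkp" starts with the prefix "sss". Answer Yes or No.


Input string: 'hixeazuqkp'
Prefix to check: 'sss'
First 3 characters of input: 'hix'
Match: False
Result: No


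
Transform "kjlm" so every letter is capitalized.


Input string: 'kjlm'
Operation: convert each letter to uppercase
Mapping: 'k'->'K', 'j'->'J', 'l'->'L', 'm'->'M'
Result: KJLM


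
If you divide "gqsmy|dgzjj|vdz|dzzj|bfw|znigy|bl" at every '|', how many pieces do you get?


Input string: 'gqsmy|dgzjj|vdz|dzzj|bfw|znigy|bl'
Delimiter: '|'
Split result: 'gqsmy', 'dgzjj', 'vdz', 'dzzj', 'bfw', 'znigy', 'bl'
Number of parts: 7


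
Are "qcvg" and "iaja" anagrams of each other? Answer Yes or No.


String 1: 'qcvg' -> sorted: 'cgqv'
String 2: 'iaja' -> sorted: 'aaij'
Compare sorted forms: 'cgqv' != 'aaij'
Anagram: No


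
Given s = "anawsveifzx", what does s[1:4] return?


Input string: 'anawsveifzx'
Operation: slice [1:4]
Extract characters: s[1]='n', s[2]='a', s[3]='w'
Result: naw


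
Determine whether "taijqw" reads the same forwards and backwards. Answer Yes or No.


Input string: 'taijqw'
Reversed: 'wqjiat'
Compare pairs: s[0]='t' vs s[5]='w' (mismatch), s[1]='a' vs s[4]='q' (mismatch), s[2]='i' vs s[3]='j' (mismatch)
Palindrome: No


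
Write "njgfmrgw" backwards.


Input string: 'njgfmrgw'
Operation: reverse character order
Original order: 'n' -> 'j' -> 'g' -> 'f' -> 'm' -> 'r' -> 'g' -> 'w'
Reversed order: 'w' -> 'g' -> 'r' -> 'm' -> 'f' -> 'g' -> 'j' -> 'n'
Result: wgrmfgjn


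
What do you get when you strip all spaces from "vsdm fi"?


Input string: 'vsdm fi'
Operation: remove all spaces
Words: 'vsdm', 'fi'
Join without spaces: vsdmfi


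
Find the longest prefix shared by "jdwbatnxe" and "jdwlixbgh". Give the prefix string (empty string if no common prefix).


String 1: 'jdwbatnxe'
String 2: 'jdwlixbgh'
Compare position by position:
pos 0: 'j' vs 'j' match
pos 1: 'd' vs 'd' match
pos 2: 'w' vs 'w' match
pos 3: 'b' vs 'l' differ -> stop
Longest common prefix: "jdw" (length 3)


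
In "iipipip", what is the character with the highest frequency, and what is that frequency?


Input: 'iipipip'
Operation: tally each character
Counts: 'i':4, 'p':3
Maximum: 'i' appears 4 times


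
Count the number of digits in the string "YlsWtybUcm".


Input string: 'YlsWtybUcm'
Operation: count digit characters (0-9)
Scan: 'Y', 'l', 's', 'W', 't', 'y', 'b', 'U', 'c', 'm'
Digits found: 0
Result: 0


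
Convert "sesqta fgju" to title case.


Input string: 'sesqta fgju'
Operation: capitalize first letter of each word
Word transformations: 'sesqta'->'Sesqta', 'fgju'->'Fgju'
Result: Sesqta Fgju


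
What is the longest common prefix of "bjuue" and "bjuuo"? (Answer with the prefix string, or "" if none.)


String 1: 'bjuue'
String 2: 'bjuuo'
Compare position by position:
pos 0: 'b' vs 'b' match
pos 1: 'j' vs 'j' match
pos 2: 'u' vs 'u' match
pos 3: 'u' vs 'u' match
pos 4: 'e' vs 'o' differ -> stop
Longest common prefix: "bjuu" (length 4)


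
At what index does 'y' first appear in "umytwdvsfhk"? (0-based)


Input string: 'umytwdvsfhk'
Target: 'y'
Scanning left to right: s[0]='u', s[1]='m', s[2]='y'
First match at index: 2


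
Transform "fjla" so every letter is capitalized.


Input string: 'fjla'
Operation: convert each letter to uppercase
Mapping: 'f'->'F', 'j'->'J', 'l'->'L', 'a'->'A'
Result: FJLA
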